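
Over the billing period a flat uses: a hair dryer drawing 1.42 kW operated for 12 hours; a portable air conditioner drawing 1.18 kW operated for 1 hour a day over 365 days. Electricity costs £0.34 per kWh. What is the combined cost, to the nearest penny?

hair dryer: 1.42 kW × 12 h = 17.04 kWh
portable air conditioner: Runtime = 1 h/day × 365 days = 365 h
portable air conditioner: 1.18 kW × 365 h = 430.7 kWh
Total energy = 447.74 kWh
Cost = 447.74 × £0.34 = £152.23

£152.23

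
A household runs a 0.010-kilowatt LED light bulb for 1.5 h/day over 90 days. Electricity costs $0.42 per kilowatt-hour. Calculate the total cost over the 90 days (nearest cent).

$0.57

Runtime = 1.5 h/day × 90 days = 135 h
Energy = 0.01 kW × 135 h = 1.35 kWh
Cost = 1.35 kWh × $0.42/kWh = $0.57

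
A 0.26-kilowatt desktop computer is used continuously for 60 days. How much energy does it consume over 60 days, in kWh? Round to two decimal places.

Runtime = 24 h × 60 = 1440 h
Energy = 0.26 kW × 1440 h = 374.4 kWh

374.40 kWh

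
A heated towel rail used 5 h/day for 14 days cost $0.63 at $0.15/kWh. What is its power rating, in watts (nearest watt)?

Energy = $0.63 ÷ $0.15/kWh = 4.2 kWh
Runtime = 5 h/day × 14 days = 70 h
Power = 4.2 kWh ÷ 70 h = 0.06 kW = 60 W

60 W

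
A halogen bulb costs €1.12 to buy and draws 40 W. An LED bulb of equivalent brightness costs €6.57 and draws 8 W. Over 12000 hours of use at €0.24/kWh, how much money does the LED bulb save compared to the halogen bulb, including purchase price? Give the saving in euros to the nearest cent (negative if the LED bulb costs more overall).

€86.71

halogen bulb: €1.12 + (40/1000) kW × 12000 h × €0.24 = €1.12 + €115.2 = €116.32
LED bulb: €6.57 + (8/1000) kW × 12000 h × €0.24 = €6.57 + €23.04 = €29.61
Saving = €116.32 − €29.61 = €86.71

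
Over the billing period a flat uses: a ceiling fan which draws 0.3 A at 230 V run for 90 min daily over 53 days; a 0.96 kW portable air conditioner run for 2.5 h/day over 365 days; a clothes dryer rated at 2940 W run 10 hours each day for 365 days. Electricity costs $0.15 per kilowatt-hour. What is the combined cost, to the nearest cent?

ceiling fan: Power = 0.3 A × 230 V = 69 W = 0.069 kW
ceiling fan: Runtime = 90 min × 53 = 4770 min = 79.5 h
ceiling fan: 0.069 kW × 79.5 h = 5.4855 kWh
portable air conditioner: Runtime = 2.5 h/day × 365 days = 912.5 h
portable air conditioner: 0.96 kW × 912.5 h = 876 kWh
clothes dryer: Runtime = 10 h/day × 365 days = 3650 h
clothes dryer: 2.94 kW × 3650 h = 10731 kWh
Total energy = 11612.4855 kWh
Cost = 11612.4855 × $0.15 = $1741.87

$1741.87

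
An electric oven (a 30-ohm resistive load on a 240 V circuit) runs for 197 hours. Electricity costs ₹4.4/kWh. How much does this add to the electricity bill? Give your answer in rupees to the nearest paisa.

Power = V²/R = 240²/30 = 1920 W = 1.92 kW
Energy = 1.92 kW × 197 h = 378.24 kWh
Cost = 378.24 kWh × ₹4.4/kWh = ₹1664.26

₹1664.26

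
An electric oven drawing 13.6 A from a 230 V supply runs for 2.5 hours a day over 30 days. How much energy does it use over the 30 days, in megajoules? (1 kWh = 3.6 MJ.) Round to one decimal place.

844.6 MJ

Power = 13.6 A × 230 V = 3128 W = 3.128 kW
Runtime = 2.5 h/day × 30 days = 75 h
Energy = 3.128 kW × 75 h = 234.6 kWh
= 234.6 × 3.6 MJ = 844.6 MJ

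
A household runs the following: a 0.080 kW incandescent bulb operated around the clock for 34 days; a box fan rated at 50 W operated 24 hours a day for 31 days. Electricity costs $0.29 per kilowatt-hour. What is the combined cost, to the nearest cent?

incandescent bulb: Runtime = 24 h × 34 = 816 h
incandescent bulb: 0.08 kW × 816 h = 65.28 kWh
box fan: Runtime = 24 h × 31 = 744 h
box fan: 0.05 kW × 744 h = 37.2 kWh
Total energy = 102.48 kWh
Cost = 102.48 × $0.29 = $29.72

$29.72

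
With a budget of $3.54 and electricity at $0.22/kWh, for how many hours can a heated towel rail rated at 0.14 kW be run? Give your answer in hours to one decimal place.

Energy available = $3.54 ÷ $0.22/kWh = 16.0909 kWh
Hours = 16.0909 kWh ÷ 0.14 kW = 114.9 h

114.9 h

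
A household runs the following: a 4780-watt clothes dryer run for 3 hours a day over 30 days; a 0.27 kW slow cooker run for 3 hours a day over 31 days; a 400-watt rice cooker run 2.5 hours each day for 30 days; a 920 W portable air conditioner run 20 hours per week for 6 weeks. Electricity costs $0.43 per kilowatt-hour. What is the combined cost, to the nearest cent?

clothes dryer: Runtime = 3 h/day × 30 days = 90 h
clothes dryer: 4.78 kW × 90 h = 430.2 kWh
slow cooker: Runtime = 3 h/day × 31 days = 93 h
slow cooker: 0.27 kW × 93 h = 25.11 kWh
rice cooker: Runtime = 2.5 h/day × 30 days = 75 h
rice cooker: 0.4 kW × 75 h = 30 kWh
portable air conditioner: Runtime = 20 h/week × 6 weeks = 120 h
portable air conditioner: 0.92 kW × 120 h = 110.4 kWh
Total energy = 595.71 kWh
Cost = 595.71 × $0.43 = $256.16

$256.16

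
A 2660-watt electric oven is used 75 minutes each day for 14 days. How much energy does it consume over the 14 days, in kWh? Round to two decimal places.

46.55 kWh

Runtime = 75 min × 14 = 1050 min = 17.5 h
Energy = 2.66 kW × 17.5 h = 46.55 kWh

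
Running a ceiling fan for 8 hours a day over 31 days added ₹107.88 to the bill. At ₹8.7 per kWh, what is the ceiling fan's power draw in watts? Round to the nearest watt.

50 W

Energy = ₹107.88 ÷ ₹8.7/kWh = 12.4 kWh
Runtime = 8 h/day × 31 days = 248 h
Power = 12.4 kWh ÷ 248 h = 0.05 kW = 50 W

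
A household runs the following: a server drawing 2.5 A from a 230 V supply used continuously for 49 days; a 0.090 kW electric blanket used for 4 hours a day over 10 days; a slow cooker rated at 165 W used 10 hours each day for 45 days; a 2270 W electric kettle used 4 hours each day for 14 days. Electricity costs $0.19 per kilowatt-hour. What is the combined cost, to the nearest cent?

server: Power = 2.5 A × 230 V = 575 W = 0.575 kW
server: Runtime = 24 h × 49 = 1176 h
server: 0.575 kW × 1176 h = 676.2 kWh
electric blanket: Runtime = 4 h/day × 10 days = 40 h
electric blanket: 0.09 kW × 40 h = 3.6 kWh
slow cooker: Runtime = 10 h/day × 45 days = 450 h
slow cooker: 0.165 kW × 450 h = 74.25 kWh
electric kettle: Runtime = 4 h/day × 14 days = 56 h
electric kettle: 2.27 kW × 56 h = 127.12 kWh
Total energy = 881.17 kWh
Cost = 881.17 × $0.19 = $167.42

$167.42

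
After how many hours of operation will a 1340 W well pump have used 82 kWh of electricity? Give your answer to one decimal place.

61.2 h

Hours = 82 kWh ÷ 1.34 kW = 61.2 h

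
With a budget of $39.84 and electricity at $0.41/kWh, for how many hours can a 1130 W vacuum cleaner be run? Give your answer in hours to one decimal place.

86.0 h

Energy available = $39.84 ÷ $0.41/kWh = 97.1707 kWh
Hours = 97.1707 kWh ÷ 1.13 kW = 86.0 h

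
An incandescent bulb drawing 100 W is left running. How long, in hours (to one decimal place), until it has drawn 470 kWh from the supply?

4700.0 h

Hours = 470 kWh ÷ 0.1 kW = 4700.0 h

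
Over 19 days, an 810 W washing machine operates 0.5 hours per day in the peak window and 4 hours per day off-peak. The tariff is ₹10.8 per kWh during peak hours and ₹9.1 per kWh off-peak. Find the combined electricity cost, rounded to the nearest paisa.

Peak energy = 0.81 kW × 0.5 h × 19 = 7.695 kWh
Off-peak energy = 0.81 kW × 4 h × 19 = 61.56 kWh
Cost = 7.695 × ₹10.8 + 61.56 × ₹9.1 = ₹83.106 + ₹560.196 = ₹643.30

₹643.30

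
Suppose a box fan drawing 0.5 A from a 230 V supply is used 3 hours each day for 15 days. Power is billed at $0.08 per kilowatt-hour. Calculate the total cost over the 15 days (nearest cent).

$0.41

Power = 0.5 A × 230 V = 115 W = 0.115 kW
Runtime = 3 h/day × 15 days = 45 h
Energy = 0.115 kW × 45 h = 5.175 kWh
Cost = 5.175 kWh × $0.08/kWh = $0.41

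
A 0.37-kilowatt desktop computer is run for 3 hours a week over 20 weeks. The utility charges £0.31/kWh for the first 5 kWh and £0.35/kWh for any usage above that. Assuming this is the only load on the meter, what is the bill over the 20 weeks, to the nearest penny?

Runtime = 3 h/week × 20 weeks = 60 h
Energy = 0.37 kW × 60 h = 22.2 kWh
Tier 1 (0–5 kWh): 5 × £0.31 = £1.55
Above 5 kWh: 17.2 × £0.35 = £6.02
Bill = £7.57

£7.57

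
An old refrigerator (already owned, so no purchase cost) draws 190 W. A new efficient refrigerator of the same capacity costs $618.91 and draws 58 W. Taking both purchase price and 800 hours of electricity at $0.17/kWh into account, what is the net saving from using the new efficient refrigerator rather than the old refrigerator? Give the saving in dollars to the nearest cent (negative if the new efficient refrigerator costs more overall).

-$600.96

old refrigerator: $0.00 + (190/1000) kW × 800 h × $0.17 = $0.00 + $25.84 = $25.84
new efficient refrigerator: $618.91 + (58/1000) kW × 800 h × $0.17 = $618.91 + $7.888 = $626.798
Saving = $25.84 − $626.798 = −$600.958 → -$600.96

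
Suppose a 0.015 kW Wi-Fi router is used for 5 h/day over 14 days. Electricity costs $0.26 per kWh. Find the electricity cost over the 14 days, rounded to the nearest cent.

$0.27

Runtime = 5 h/day × 14 days = 70 h
Energy = 0.015 kW × 70 h = 1.05 kWh
Cost = 1.05 kWh × $0.26/kWh = $0.27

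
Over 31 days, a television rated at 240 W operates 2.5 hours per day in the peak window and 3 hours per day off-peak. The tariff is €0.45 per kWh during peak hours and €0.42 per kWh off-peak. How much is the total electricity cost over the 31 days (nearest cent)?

Peak energy = 0.24 kW × 2.5 h × 31 = 18.6 kWh
Off-peak energy = 0.24 kW × 3 h × 31 = 22.32 kWh
Cost = 18.6 × €0.45 + 22.32 × €0.42 = €8.37 + €9.3744 = €17.74

€17.74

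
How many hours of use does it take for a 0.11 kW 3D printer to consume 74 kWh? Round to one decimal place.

672.7 h

Hours = 74 kWh ÷ 0.11 kW = 672.7 h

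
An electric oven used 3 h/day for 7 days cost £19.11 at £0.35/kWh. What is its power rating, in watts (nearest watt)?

Energy = £19.11 ÷ £0.35/kWh = 54.6 kWh
Runtime = 3 h/day × 7 days = 21 h
Power = 54.6 kWh ÷ 21 h = 2.6 kW = 2600 W

2600 W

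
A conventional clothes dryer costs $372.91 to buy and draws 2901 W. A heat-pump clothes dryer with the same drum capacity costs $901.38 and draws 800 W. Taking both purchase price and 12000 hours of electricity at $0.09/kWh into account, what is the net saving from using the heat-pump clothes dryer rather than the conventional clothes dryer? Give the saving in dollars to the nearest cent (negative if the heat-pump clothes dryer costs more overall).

conventional clothes dryer: $372.91 + (2901/1000) kW × 12000 h × $0.09 = $372.91 + $3133.08 = $3505.99
heat-pump clothes dryer: $901.38 + (800/1000) kW × 12000 h × $0.09 = $901.38 + $864 = $1765.38
Saving = $3505.99 − $1765.38 = $1740.61

$1740.61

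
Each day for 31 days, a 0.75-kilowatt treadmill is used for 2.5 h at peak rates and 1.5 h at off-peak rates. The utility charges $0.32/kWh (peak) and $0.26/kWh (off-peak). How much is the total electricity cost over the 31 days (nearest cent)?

$27.67

Peak energy = 0.75 kW × 2.5 h × 31 = 58.125 kWh
Off-peak energy = 0.75 kW × 1.5 h × 31 = 34.875 kWh
Cost = 58.125 × $0.32 + 34.875 × $0.26 = $18.6 + $9.0675 = $27.67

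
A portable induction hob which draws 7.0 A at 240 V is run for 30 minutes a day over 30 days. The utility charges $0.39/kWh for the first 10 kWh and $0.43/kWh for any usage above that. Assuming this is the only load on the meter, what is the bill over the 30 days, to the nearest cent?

$10.44

Power = 7.0 A × 240 V = 1680 W = 1.68 kW
Runtime = 30 min × 30 = 900 min = 15 h
Energy = 1.68 kW × 15 h = 25.2 kWh
Tier 1 (0–10 kWh): 10 × $0.39 = $3.9
Above 10 kWh: 15.2 × $0.43 = $6.536
Bill = $10.44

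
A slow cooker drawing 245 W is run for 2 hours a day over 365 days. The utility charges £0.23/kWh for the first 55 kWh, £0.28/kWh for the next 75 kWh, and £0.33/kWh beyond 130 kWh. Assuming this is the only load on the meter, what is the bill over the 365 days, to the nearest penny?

£49.77

Runtime = 2 h/day × 365 days = 730 h
Energy = 0.245 kW × 730 h = 178.85 kWh
Tier 1 (0–55 kWh): 55 × £0.23 = £12.65
Tier 2 (55–130 kWh): 75 × £0.28 = £21
Above 130 kWh: 48.85 × £0.33 = £16.1205
Bill = £49.77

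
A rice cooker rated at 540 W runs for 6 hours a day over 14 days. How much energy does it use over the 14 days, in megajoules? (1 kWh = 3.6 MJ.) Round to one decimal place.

Runtime = 6 h/day × 14 days = 84 h
Energy = 0.54 kW × 84 h = 45.36 kWh
= 45.36 × 3.6 MJ = 163.3 MJ

163.3 MJ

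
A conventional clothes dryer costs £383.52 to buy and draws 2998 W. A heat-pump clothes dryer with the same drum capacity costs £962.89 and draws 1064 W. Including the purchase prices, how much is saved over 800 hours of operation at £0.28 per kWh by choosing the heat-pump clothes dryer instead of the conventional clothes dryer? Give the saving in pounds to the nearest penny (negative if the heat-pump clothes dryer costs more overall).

-£146.15

conventional clothes dryer: £383.52 + (2998/1000) kW × 800 h × £0.28 = £383.52 + £671.552 = £1055.072
heat-pump clothes dryer: £962.89 + (1064/1000) kW × 800 h × £0.28 = £962.89 + £238.336 = £1201.226
Saving = £1055.072 − £1201.226 = −£146.154 → -£146.15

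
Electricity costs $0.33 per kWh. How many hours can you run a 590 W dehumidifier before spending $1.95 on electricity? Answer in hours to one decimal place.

Energy available = $1.95 ÷ $0.33/kWh = 5.9091 kWh
Hours = 5.9091 kWh ÷ 0.59 kW = 10.0 h

10.0 h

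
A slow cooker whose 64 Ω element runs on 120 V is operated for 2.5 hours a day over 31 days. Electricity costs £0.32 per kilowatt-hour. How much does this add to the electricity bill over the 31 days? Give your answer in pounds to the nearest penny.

£5.58

Power = V²/R = 120²/64 = 225 W = 0.225 kW
Runtime = 2.5 h/day × 31 days = 77.5 h
Energy = 0.225 kW × 77.5 h = 17.4375 kWh
Cost = 17.4375 kWh × £0.32/kWh = £5.58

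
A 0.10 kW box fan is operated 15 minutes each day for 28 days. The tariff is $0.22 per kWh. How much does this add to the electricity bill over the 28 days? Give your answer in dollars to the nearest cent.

Runtime = 15 min × 28 = 420 min = 7 h
Energy = 0.1 kW × 7 h = 0.7 kWh
Cost = 0.7 kWh × $0.22/kWh = $0.15

$0.15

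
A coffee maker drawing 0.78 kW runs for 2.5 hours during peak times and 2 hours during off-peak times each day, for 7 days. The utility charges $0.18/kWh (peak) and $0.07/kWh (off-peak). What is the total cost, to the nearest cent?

$3.22

Peak energy = 0.78 kW × 2.5 h × 7 = 13.65 kWh
Off-peak energy = 0.78 kW × 2 h × 7 = 10.92 kWh
Cost = 13.65 × $0.18 + 10.92 × $0.07 = $2.457 + $0.7644 = $3.22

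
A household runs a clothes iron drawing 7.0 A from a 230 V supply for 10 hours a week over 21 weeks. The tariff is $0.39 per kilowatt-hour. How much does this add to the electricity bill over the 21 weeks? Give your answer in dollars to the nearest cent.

Power = 7.0 A × 230 V = 1610 W = 1.61 kW
Runtime = 10 h/week × 21 weeks = 210 h
Energy = 1.61 kW × 210 h = 338.1 kWh
Cost = 338.1 kWh × $0.39/kWh = $131.86

$131.86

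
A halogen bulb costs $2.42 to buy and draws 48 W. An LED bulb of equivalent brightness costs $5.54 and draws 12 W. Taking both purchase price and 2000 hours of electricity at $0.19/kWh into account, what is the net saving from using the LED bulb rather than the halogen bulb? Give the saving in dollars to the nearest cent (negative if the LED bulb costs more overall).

$10.56

halogen bulb: $2.42 + (48/1000) kW × 2000 h × $0.19 = $2.42 + $18.24 = $20.66
LED bulb: $5.54 + (12/1000) kW × 2000 h × $0.19 = $5.54 + $4.56 = $10.1
Saving = $20.66 − $10.1 = $10.56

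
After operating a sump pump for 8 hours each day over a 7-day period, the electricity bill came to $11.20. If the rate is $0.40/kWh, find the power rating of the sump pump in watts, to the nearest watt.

Energy = $11.20 ÷ $0.40/kWh = 28 kWh
Runtime = 8 h/day × 7 days = 56 h
Power = 28 kWh ÷ 56 h = 0.5 kW = 500 W

500 W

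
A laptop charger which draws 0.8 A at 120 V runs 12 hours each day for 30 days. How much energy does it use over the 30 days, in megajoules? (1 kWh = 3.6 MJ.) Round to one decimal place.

Power = 0.8 A × 120 V = 96 W = 0.096 kW
Runtime = 12 h/day × 30 days = 360 h
Energy = 0.096 kW × 360 h = 34.56 kWh
= 34.56 × 3.6 MJ = 124.4 MJ

124.4 MJ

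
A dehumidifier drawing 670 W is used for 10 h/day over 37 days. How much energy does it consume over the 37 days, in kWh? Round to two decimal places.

Runtime = 10 h/day × 37 days = 370 h
Energy = 0.67 kW × 370 h = 247.9 kWh

247.90 kWh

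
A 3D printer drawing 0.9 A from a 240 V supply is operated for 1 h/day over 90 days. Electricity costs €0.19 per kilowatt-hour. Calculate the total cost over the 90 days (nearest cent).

Power = 0.9 A × 240 V = 216 W = 0.216 kW
Runtime = 1 h/day × 90 days = 90 h
Energy = 0.216 kW × 90 h = 19.44 kWh
Cost = 19.44 kWh × €0.19/kWh = €3.69

€3.69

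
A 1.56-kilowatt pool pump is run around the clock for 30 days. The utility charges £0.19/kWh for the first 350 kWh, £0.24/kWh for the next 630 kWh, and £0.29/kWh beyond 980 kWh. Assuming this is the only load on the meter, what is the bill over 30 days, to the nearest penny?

Runtime = 24 h × 30 = 720 h
Energy = 1.56 kW × 720 h = 1123.2 kWh
Tier 1 (0–350 kWh): 350 × £0.19 = £66.5
Tier 2 (350–980 kWh): 630 × £0.24 = £151.2
Above 980 kWh: 143.2 × £0.29 = £41.528
Bill = £259.23

£259.23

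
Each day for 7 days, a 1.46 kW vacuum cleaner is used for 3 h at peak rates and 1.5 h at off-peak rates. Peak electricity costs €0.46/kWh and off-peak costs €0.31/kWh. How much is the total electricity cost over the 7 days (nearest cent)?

€18.86

Peak energy = 1.46 kW × 3 h × 7 = 30.66 kWh
Off-peak energy = 1.46 kW × 1.5 h × 7 = 15.33 kWh
Cost = 30.66 × €0.46 + 15.33 × €0.31 = €14.1036 + €4.7523 = €18.86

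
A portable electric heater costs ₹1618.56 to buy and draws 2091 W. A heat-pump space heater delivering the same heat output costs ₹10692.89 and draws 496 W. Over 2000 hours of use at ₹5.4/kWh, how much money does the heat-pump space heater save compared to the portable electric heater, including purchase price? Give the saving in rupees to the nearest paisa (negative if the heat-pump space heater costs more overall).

₹8151.67

portable electric heater: ₹1618.56 + (2091/1000) kW × 2000 h × ₹5.4 = ₹1618.56 + ₹22582.8 = ₹24201.36
heat-pump space heater: ₹10692.89 + (496/1000) kW × 2000 h × ₹5.4 = ₹10692.89 + ₹5356.8 = ₹16049.69
Saving = ₹24201.36 − ₹16049.69 = ₹8151.67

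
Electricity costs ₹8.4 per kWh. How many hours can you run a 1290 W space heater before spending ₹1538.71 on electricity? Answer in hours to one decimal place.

142.0 h

Energy available = ₹1538.71 ÷ ₹8.4/kWh = 183.1798 kWh
Hours = 183.1798 kWh ÷ 1.29 kW = 142.0 h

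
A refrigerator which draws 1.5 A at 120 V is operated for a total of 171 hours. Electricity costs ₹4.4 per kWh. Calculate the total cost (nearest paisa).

Power = 1.5 A × 120 V = 180 W = 0.18 kW
Energy = 0.18 kW × 171 h = 30.78 kWh
Cost = 30.78 kWh × ₹4.4/kWh = ₹135.43

₹135.43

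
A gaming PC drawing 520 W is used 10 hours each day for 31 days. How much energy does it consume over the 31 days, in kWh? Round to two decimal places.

Runtime = 10 h/day × 31 days = 310 h
Energy = 0.52 kW × 310 h = 161.2 kWh

161.20 kWh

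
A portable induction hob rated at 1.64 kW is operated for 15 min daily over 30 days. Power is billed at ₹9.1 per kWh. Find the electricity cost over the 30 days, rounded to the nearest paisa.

₹111.93

Runtime = 15 min × 30 = 450 min = 7.5 h
Energy = 1.64 kW × 7.5 h = 12.3 kWh
Cost = 12.3 kWh × ₹9.1/kWh = ₹111.93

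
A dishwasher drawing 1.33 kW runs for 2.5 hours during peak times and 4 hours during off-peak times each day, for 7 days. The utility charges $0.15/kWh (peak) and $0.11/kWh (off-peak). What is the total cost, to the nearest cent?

$7.59

Peak energy = 1.33 kW × 2.5 h × 7 = 23.275 kWh
Off-peak energy = 1.33 kW × 4 h × 7 = 37.24 kWh
Cost = 23.275 × $0.15 + 37.24 × $0.11 = $3.49125 + $4.0964 = $7.59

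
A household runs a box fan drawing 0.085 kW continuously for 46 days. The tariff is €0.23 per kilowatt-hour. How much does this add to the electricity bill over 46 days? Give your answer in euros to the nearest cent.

€21.58

Runtime = 24 h × 46 = 1104 h
Energy = 0.085 kW × 1104 h = 93.84 kWh
Cost = 93.84 kWh × €0.23/kWh = €21.58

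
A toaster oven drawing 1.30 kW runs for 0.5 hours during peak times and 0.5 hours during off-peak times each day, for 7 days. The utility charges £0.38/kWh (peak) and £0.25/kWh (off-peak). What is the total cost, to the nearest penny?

Peak energy = 1.3 kW × 0.5 h × 7 = 4.55 kWh
Off-peak energy = 1.3 kW × 0.5 h × 7 = 4.55 kWh
Cost = 4.55 × £0.38 + 4.55 × £0.25 = £1.729 + £1.1375 = £2.87

£2.87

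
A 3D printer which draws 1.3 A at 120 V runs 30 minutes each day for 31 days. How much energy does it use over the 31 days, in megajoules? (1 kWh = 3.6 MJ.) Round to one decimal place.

8.7 MJ

Power = 1.3 A × 120 V = 156 W = 0.156 kW
Runtime = 30 min × 31 = 930 min = 15.5 h
Energy = 0.156 kW × 15.5 h = 2.418 kWh
= 2.418 × 3.6 MJ = 8.7 MJ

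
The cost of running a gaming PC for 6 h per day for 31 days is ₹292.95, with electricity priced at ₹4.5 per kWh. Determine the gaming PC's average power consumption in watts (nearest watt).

350 W

Energy = ₹292.95 ÷ ₹4.5/kWh = 65.1 kWh
Runtime = 6 h/day × 31 days = 186 h
Power = 65.1 kWh ÷ 186 h = 0.35 kW = 350 W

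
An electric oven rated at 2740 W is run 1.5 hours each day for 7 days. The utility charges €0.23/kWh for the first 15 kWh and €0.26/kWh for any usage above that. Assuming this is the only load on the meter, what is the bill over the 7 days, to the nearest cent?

€7.03

Runtime = 1.5 h/day × 7 days = 10.5 h
Energy = 2.74 kW × 10.5 h = 28.77 kWh
Tier 1 (0–15 kWh): 15 × €0.23 = €3.45
Above 15 kWh: 13.77 × €0.26 = €3.5802
Bill = €7.03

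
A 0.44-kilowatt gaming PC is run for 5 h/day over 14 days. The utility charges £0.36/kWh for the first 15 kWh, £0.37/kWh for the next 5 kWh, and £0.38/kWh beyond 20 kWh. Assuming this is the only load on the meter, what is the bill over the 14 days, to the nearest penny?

£11.35

Runtime = 5 h/day × 14 days = 70 h
Energy = 0.44 kW × 70 h = 30.8 kWh
Tier 1 (0–15 kWh): 15 × £0.36 = £5.4
Tier 2 (15–20 kWh): 5 × £0.37 = £1.85
Above 20 kWh: 10.8 × £0.38 = £4.104
Bill = £11.35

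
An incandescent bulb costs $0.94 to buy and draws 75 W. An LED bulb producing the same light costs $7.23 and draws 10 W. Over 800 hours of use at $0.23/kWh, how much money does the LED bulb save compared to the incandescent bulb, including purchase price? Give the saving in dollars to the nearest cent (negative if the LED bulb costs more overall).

incandescent bulb: $0.94 + (75/1000) kW × 800 h × $0.23 = $0.94 + $13.8 = $14.74
LED bulb: $7.23 + (10/1000) kW × 800 h × $0.23 = $7.23 + $1.84 = $9.07
Saving = $14.74 − $9.07 = $5.67

$5.67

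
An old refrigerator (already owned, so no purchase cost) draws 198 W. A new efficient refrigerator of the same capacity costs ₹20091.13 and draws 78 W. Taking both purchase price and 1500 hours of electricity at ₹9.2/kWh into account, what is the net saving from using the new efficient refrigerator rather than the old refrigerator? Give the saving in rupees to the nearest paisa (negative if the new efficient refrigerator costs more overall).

old refrigerator: ₹0.00 + (198/1000) kW × 1500 h × ₹9.2 = ₹0.00 + ₹2732.4 = ₹2732.4
new efficient refrigerator: ₹20091.13 + (78/1000) kW × 1500 h × ₹9.2 = ₹20091.13 + ₹1076.4 = ₹21167.53
Saving = ₹2732.4 − ₹21167.53 = −₹18435.13

-₹18435.13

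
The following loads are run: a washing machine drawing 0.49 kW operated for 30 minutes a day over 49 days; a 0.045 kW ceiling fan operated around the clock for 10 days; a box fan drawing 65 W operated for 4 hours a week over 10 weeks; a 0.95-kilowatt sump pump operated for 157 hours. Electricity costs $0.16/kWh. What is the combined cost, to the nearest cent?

$27.93

washing machine: Runtime = 30 min × 49 = 1470 min = 24.5 h
washing machine: 0.49 kW × 24.5 h = 12.005 kWh
ceiling fan: Runtime = 24 h × 10 = 240 h
ceiling fan: 0.045 kW × 240 h = 10.8 kWh
box fan: Runtime = 4 h/week × 10 weeks = 40 h
box fan: 0.065 kW × 40 h = 2.6 kWh
sump pump: 0.95 kW × 157 h = 149.15 kWh
Total energy = 174.555 kWh
Cost = 174.555 × $0.16 = $27.93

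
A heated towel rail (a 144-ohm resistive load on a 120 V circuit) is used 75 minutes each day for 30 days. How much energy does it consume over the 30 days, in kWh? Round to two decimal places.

Power = V²/R = 120²/144 = 100 W = 0.1 kW
Runtime = 75 min × 30 = 2250 min = 37.5 h
Energy = 0.1 kW × 37.5 h = 3.75 kWh

3.75 kWh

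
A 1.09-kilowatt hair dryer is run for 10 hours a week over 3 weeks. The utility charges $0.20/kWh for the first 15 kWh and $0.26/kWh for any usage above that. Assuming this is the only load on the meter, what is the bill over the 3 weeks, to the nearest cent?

Runtime = 10 h/week × 3 weeks = 30 h
Energy = 1.09 kW × 30 h = 32.7 kWh
Tier 1 (0–15 kWh): 15 × $0.20 = $3
Above 15 kWh: 17.7 × $0.26 = $4.602
Bill = $7.60

$7.60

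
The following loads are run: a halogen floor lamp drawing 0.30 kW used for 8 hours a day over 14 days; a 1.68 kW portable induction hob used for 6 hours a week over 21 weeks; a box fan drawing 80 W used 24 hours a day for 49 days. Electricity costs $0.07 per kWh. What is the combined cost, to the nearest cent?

$23.76

halogen floor lamp: Runtime = 8 h/day × 14 days = 112 h
halogen floor lamp: 0.3 kW × 112 h = 33.6 kWh
portable induction hob: Runtime = 6 h/week × 21 weeks = 126 h
portable induction hob: 1.68 kW × 126 h = 211.68 kWh
box fan: Runtime = 24 h × 49 = 1176 h
box fan: 0.08 kW × 1176 h = 94.08 kWh
Total energy = 339.36 kWh
Cost = 339.36 × $0.07 = $23.76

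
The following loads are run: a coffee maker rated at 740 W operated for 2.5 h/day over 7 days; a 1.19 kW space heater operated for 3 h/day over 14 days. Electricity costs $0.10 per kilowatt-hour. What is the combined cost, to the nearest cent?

$6.29

coffee maker: Runtime = 2.5 h/day × 7 days = 17.5 h
coffee maker: 0.74 kW × 17.5 h = 12.95 kWh
space heater: Runtime = 3 h/day × 14 days = 42 h
space heater: 1.19 kW × 42 h = 49.98 kWh
Total energy = 62.93 kWh
Cost = 62.93 × $0.10 = $6.29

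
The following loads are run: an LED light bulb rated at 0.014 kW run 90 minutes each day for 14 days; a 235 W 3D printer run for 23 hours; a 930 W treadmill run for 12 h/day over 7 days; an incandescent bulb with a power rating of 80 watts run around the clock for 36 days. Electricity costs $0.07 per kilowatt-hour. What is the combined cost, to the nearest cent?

LED light bulb: Runtime = 90 min × 14 = 1260 min = 21 h
LED light bulb: 0.014 kW × 21 h = 0.294 kWh
3D printer: 0.235 kW × 23 h = 5.405 kWh
treadmill: Runtime = 12 h/day × 7 days = 84 h
treadmill: 0.93 kW × 84 h = 78.12 kWh
incandescent bulb: Runtime = 24 h × 36 = 864 h
incandescent bulb: 0.08 kW × 864 h = 69.12 kWh
Total energy = 152.939 kWh
Cost = 152.939 × $0.07 = $10.71

$10.71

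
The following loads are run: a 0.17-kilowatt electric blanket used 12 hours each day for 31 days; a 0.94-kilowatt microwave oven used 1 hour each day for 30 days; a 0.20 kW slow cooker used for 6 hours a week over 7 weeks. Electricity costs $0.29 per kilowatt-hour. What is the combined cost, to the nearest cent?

$28.95

electric blanket: Runtime = 12 h/day × 31 days = 372 h
electric blanket: 0.17 kW × 372 h = 63.24 kWh
microwave oven: Runtime = 1 h/day × 30 days = 30 h
microwave oven: 0.94 kW × 30 h = 28.2 kWh
slow cooker: Runtime = 6 h/week × 7 weeks = 42 h
slow cooker: 0.2 kW × 42 h = 8.4 kWh
Total energy = 99.84 kWh
Cost = 99.84 × $0.29 = $28.95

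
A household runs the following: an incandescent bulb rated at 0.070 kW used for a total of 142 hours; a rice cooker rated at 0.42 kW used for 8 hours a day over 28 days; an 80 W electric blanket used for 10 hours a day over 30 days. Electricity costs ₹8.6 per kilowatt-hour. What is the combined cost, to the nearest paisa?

₹1100.97

incandescent bulb: 0.07 kW × 142 h = 9.94 kWh
rice cooker: Runtime = 8 h/day × 28 days = 224 h
rice cooker: 0.42 kW × 224 h = 94.08 kWh
electric blanket: Runtime = 10 h/day × 30 days = 300 h
electric blanket: 0.08 kW × 300 h = 24 kWh
Total energy = 128.02 kWh
Cost = 128.02 × ₹8.6 = ₹1100.97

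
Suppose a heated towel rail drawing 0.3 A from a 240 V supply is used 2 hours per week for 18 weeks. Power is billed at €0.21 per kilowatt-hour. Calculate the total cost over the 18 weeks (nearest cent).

€0.54

Power = 0.3 A × 240 V = 72 W = 0.072 kW
Runtime = 2 h/week × 18 weeks = 36 h
Energy = 0.072 kW × 36 h = 2.592 kWh
Cost = 2.592 kWh × €0.21/kWh = €0.54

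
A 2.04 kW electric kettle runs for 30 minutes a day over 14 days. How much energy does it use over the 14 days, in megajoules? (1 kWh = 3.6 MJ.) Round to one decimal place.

51.4 MJ

Runtime = 30 min × 14 = 420 min = 7 h
Energy = 2.04 kW × 7 h = 14.28 kWh
= 14.28 × 3.6 MJ = 51.4 MJ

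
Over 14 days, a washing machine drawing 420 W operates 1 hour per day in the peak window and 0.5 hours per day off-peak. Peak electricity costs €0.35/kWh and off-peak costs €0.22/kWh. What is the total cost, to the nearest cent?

€2.70

Peak energy = 0.42 kW × 1 h × 14 = 5.88 kWh
Off-peak energy = 0.42 kW × 0.5 h × 14 = 2.94 kWh
Cost = 5.88 × €0.35 + 2.94 × €0.22 = €2.058 + €0.6468 = €2.70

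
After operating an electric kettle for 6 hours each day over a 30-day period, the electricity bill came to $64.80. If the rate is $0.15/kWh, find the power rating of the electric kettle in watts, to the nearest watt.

2400 W

Energy = $64.80 ÷ $0.15/kWh = 432 kWh
Runtime = 6 h/day × 30 days = 180 h
Power = 432 kWh ÷ 180 h = 2.4 kW = 2400 W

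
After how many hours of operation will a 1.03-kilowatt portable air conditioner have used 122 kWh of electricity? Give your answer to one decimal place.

Hours = 122 kWh ÷ 1.03 kW = 118.4 h

118.4 h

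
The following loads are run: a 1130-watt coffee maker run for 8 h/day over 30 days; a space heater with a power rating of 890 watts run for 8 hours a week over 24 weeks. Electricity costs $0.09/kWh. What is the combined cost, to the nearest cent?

$39.79

coffee maker: Runtime = 8 h/day × 30 days = 240 h
coffee maker: 1.13 kW × 240 h = 271.2 kWh
space heater: Runtime = 8 h/week × 24 weeks = 192 h
space heater: 0.89 kW × 192 h = 170.88 kWh
Total energy = 442.08 kWh
Cost = 442.08 × $0.09 = $39.79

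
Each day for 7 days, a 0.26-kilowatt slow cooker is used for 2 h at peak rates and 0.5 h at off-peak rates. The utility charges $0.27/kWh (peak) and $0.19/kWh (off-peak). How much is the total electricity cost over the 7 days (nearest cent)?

$1.16

Peak energy = 0.26 kW × 2 h × 7 = 3.64 kWh
Off-peak energy = 0.26 kW × 0.5 h × 7 = 0.91 kWh
Cost = 3.64 × $0.27 + 0.91 × $0.19 = $0.9828 + $0.1729 = $1.16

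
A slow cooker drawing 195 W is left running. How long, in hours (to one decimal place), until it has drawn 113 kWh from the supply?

Hours = 113 kWh ÷ 0.195 kW = 579.5 h

579.5 h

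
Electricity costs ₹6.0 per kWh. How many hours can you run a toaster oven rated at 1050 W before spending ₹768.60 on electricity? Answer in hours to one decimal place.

122.0 h

Energy available = ₹768.60 ÷ ₹6.0/kWh = 128.1 kWh
Hours = 128.1 kWh ÷ 1.05 kW = 122.0 h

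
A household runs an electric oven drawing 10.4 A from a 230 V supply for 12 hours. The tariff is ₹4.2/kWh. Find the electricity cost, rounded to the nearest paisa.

Power = 10.4 A × 230 V = 2392 W = 2.392 kW
Energy = 2.392 kW × 12 h = 28.704 kWh
Cost = 28.704 kWh × ₹4.2/kWh = ₹120.56

₹120.56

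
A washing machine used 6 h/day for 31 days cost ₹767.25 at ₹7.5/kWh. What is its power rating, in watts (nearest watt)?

550 W

Energy = ₹767.25 ÷ ₹7.5/kWh = 102.3 kWh
Runtime = 6 h/day × 31 days = 186 h
Power = 102.3 kWh ÷ 186 h = 0.55 kW = 550 W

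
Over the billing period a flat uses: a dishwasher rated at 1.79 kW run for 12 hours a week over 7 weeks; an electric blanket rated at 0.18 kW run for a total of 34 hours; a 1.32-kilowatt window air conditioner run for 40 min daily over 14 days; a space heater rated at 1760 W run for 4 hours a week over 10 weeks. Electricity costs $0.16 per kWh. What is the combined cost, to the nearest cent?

dishwasher: Runtime = 12 h/week × 7 weeks = 84 h
dishwasher: 1.79 kW × 84 h = 150.36 kWh
electric blanket: 0.18 kW × 34 h = 6.12 kWh
window air conditioner: Runtime = 40 min × 14 = 560 min = 9.333333… h
window air conditioner: 1.32 kW × 9.333333… h = 12.32 kWh
space heater: Runtime = 4 h/week × 10 weeks = 40 h
space heater: 1.76 kW × 40 h = 70.4 kWh
Total energy = 239.2 kWh
Cost = 239.2 × $0.16 = $38.27

$38.27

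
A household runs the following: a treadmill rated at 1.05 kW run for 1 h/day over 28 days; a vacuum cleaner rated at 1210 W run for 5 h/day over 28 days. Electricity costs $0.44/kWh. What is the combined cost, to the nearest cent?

treadmill: Runtime = 1 h/day × 28 days = 28 h
treadmill: 1.05 kW × 28 h = 29.4 kWh
vacuum cleaner: Runtime = 5 h/day × 28 days = 140 h
vacuum cleaner: 1.21 kW × 140 h = 169.4 kWh
Total energy = 198.8 kWh
Cost = 198.8 × $0.44 = $87.47

$87.47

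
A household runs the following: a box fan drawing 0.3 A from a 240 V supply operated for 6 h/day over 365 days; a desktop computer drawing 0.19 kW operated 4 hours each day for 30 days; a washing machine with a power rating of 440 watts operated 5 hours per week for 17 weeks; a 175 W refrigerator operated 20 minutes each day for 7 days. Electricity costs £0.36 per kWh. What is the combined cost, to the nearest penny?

£78.58

box fan: Power = 0.3 A × 240 V = 72 W = 0.072 kW
box fan: Runtime = 6 h/day × 365 days = 2190 h
box fan: 0.072 kW × 2190 h = 157.68 kWh
desktop computer: Runtime = 4 h/day × 30 days = 120 h
desktop computer: 0.19 kW × 120 h = 22.8 kWh
washing machine: Runtime = 5 h/week × 17 weeks = 85 h
washing machine: 0.44 kW × 85 h = 37.4 kWh
refrigerator: Runtime = 20 min × 7 = 140 min = 2.333333… h
refrigerator: 0.175 kW × 2.333333… h = 0.408333… kWh
Total energy = 218.288333… kWh
Cost = 218.288333… × £0.36 = £78.58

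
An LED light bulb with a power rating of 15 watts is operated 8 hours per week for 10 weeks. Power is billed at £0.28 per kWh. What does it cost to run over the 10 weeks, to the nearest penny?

£0.34

Runtime = 8 h/week × 10 weeks = 80 h
Energy = 0.015 kW × 80 h = 1.2 kWh
Cost = 1.2 kWh × £0.28/kWh = £0.34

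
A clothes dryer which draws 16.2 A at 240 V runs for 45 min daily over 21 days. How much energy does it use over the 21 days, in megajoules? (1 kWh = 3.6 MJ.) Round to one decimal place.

Power = 16.2 A × 240 V = 3888 W = 3.888 kW
Runtime = 45 min × 21 = 945 min = 15.75 h
Energy = 3.888 kW × 15.75 h = 61.236 kWh
= 61.236 × 3.6 MJ = 220.4 MJ

220.4 MJ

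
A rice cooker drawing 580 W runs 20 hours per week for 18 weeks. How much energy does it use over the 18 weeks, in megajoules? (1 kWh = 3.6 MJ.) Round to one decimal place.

Runtime = 20 h/week × 18 weeks = 360 h
Energy = 0.58 kW × 360 h = 208.8 kWh
= 208.8 × 3.6 MJ = 751.7 MJ

751.7 MJ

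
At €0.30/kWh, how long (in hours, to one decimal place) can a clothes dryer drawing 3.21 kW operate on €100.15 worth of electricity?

Energy available = €100.15 ÷ €0.30/kWh = 333.8333 kWh
Hours = 333.8333 kWh ÷ 3.21 kW = 104.0 h

104.0 h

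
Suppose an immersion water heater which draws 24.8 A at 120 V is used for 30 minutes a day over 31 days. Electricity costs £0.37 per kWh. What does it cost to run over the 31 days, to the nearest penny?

Power = 24.8 A × 120 V = 2976 W = 2.976 kW
Runtime = 30 min × 31 = 930 min = 15.5 h
Energy = 2.976 kW × 15.5 h = 46.128 kWh
Cost = 46.128 kWh × £0.37/kWh = £17.07

£17.07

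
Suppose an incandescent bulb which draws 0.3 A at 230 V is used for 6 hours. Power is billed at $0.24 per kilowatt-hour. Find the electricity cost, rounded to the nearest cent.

Power = 0.3 A × 230 V = 69 W = 0.069 kW
Energy = 0.069 kW × 6 h = 0.414 kWh
Cost = 0.414 kWh × $0.24/kWh = $0.10

$0.10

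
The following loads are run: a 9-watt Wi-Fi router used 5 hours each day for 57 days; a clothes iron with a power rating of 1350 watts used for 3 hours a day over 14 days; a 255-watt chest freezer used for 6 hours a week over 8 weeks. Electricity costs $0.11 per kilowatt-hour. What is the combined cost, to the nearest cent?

Wi-Fi router: Runtime = 5 h/day × 57 days = 285 h
Wi-Fi router: 0.009 kW × 285 h = 2.565 kWh
clothes iron: Runtime = 3 h/day × 14 days = 42 h
clothes iron: 1.35 kW × 42 h = 56.7 kWh
chest freezer: Runtime = 6 h/week × 8 weeks = 48 h
chest freezer: 0.255 kW × 48 h = 12.24 kWh
Total energy = 71.505 kWh
Cost = 71.505 × $0.11 = $7.87

$7.87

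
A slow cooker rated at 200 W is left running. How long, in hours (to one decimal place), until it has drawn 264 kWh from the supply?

Hours = 264 kWh ÷ 0.2 kW = 1320.0 h

1320.0 h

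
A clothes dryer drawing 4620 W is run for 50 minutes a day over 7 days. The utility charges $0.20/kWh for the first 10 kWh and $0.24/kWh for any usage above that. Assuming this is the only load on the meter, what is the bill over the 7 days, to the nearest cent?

$6.07

Runtime = 50 min × 7 = 350 min = 5.833333… h
Energy = 4.62 kW × 5.833333… h = 26.95 kWh
Tier 1 (0–10 kWh): 10 × $0.20 = $2
Above 10 kWh: 16.95 × $0.24 = $4.068
Bill = $6.07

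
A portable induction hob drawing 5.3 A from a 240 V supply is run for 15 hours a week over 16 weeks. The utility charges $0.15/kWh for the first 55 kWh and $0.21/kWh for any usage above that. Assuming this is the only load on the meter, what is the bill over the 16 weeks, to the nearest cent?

Power = 5.3 A × 240 V = 1272 W = 1.272 kW
Runtime = 15 h/week × 16 weeks = 240 h
Energy = 1.272 kW × 240 h = 305.28 kWh
Tier 1 (0–55 kWh): 55 × $0.15 = $8.25
Above 55 kWh: 250.28 × $0.21 = $52.5588
Bill = $60.81

$60.81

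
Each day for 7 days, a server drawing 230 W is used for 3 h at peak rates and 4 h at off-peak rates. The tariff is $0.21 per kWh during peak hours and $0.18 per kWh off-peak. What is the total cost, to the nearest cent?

Peak energy = 0.23 kW × 3 h × 7 = 4.83 kWh
Off-peak energy = 0.23 kW × 4 h × 7 = 6.44 kWh
Cost = 4.83 × $0.21 + 6.44 × $0.18 = $1.0143 + $1.1592 = $2.17

$2.17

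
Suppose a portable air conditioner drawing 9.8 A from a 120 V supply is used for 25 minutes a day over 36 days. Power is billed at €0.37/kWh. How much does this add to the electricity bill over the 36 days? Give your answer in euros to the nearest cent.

Power = 9.8 A × 120 V = 1176 W = 1.176 kW
Runtime = 25 min × 36 = 900 min = 15 h
Energy = 1.176 kW × 15 h = 17.64 kWh
Cost = 17.64 kWh × €0.37/kWh = €6.53

€6.53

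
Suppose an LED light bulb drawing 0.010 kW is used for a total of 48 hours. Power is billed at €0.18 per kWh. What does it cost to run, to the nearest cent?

Energy = 0.01 kW × 48 h = 0.48 kWh
Cost = 0.48 kWh × €0.18/kWh = €0.09

€0.09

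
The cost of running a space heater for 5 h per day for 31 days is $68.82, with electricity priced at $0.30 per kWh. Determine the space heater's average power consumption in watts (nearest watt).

1480 W

Energy = $68.82 ÷ $0.30/kWh = 229.4 kWh
Runtime = 5 h/day × 31 days = 155 h
Power = 229.4 kWh ÷ 155 h = 1.48 kW = 1480 W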